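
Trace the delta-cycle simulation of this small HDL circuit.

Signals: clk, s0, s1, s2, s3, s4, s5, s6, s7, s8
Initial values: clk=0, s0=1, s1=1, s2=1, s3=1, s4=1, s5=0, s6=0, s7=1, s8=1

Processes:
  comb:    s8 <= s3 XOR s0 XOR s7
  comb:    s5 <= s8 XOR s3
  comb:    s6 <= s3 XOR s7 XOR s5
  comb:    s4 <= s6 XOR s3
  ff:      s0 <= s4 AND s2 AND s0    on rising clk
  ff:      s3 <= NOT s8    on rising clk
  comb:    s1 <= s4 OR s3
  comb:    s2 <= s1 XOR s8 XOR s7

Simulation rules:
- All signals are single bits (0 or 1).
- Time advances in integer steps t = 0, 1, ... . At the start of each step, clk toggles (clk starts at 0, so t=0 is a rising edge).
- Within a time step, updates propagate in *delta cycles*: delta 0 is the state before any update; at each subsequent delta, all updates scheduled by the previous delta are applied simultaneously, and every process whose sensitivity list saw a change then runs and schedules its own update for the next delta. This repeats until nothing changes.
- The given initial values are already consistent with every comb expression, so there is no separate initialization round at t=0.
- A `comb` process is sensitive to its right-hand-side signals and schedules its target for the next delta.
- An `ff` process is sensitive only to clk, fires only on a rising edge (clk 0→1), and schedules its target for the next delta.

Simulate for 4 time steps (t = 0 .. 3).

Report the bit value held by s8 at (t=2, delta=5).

[bits: s1,s8,s4,s7,clk,s5,s6,s2,s0,s3]
t=0: Δ0=1111000111 Δ1=1111100111 Δ2=1111100110 Δ3=1001111110 Δ4=0011100010 Δ5=1001101110 Δ6=0011101010 Δ7=1011101110 Δ8=1011101010 | 8Δ
t=1: Δ0=1011101010 Δ1=1011001010 | 1Δ
t=2: Δ0=1011001010 Δ1=1011101010 Δ2=1011101001 Δ3=1001110001 Δ4=1011111001 Δ5=1001111001 | 5Δ
t=3: Δ0=1001111001 Δ1=1001011001 | 1Δ

0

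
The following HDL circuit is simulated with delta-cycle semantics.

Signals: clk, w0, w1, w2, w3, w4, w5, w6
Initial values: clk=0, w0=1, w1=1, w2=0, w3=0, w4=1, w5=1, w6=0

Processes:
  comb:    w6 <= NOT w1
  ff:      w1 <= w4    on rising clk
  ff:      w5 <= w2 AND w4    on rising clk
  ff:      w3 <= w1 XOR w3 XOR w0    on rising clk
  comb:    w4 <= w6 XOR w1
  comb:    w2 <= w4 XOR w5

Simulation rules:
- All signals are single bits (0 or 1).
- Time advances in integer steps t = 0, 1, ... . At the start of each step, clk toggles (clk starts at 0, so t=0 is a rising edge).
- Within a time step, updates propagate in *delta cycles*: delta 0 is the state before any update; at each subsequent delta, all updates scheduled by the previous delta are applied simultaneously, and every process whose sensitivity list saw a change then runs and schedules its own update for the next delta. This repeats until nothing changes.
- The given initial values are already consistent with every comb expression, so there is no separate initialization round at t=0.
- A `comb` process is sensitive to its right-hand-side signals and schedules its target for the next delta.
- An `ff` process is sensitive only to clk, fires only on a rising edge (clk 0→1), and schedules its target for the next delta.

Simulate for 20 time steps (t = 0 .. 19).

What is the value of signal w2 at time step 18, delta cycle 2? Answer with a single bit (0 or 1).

[bits: w5,w3,w0,w1,w6,w2,clk,w4]
t=0: Δ0=10110001 Δ1=10110011 Δ2=00110011 Δ3=00110111 | 3Δ
t=1: Δ0=00110111 Δ1=00110101 | 1Δ
t=2: Δ0=00110101 Δ1=00110111 Δ2=10110111 Δ3=10110011 | 3Δ
t=3: Δ0=10110011 Δ1=10110001 | 1Δ
t=4: Δ0=10110001 Δ1=10110011 Δ2=00110011 Δ3=00110111 | 3Δ
t=5: Δ0=00110111 Δ1=00110101 | 1Δ
t=6: Δ0=00110101 Δ1=00110111 Δ2=10110111 Δ3=10110011 | 3Δ
t=7: Δ0=10110011 Δ1=10110001 | 1Δ
t=8: Δ0=10110001 Δ1=10110011 Δ2=00110011 Δ3=00110111 | 3Δ
t=9: Δ0=00110111 Δ1=00110101 | 1Δ
t=10: Δ0=00110101 Δ1=00110111 Δ2=10110111 Δ3=10110011 | 3Δ
t=11: Δ0=10110011 Δ1=10110001 | 1Δ
t=12: Δ0=10110001 Δ1=10110011 Δ2=00110011 Δ3=00110111 | 3Δ
t=13: Δ0=00110111 Δ1=00110101 | 1Δ
t=14: Δ0=00110101 Δ1=00110111 Δ2=10110111 Δ3=10110011 | 3Δ
t=15: Δ0=10110011 Δ1=10110001 | 1Δ
t=16: Δ0=10110001 Δ1=10110011 Δ2=00110011 Δ3=00110111 | 3Δ
t=17: Δ0=00110111 Δ1=00110101 | 1Δ
t=18: Δ0=00110101 Δ1=00110111 Δ2=10110111 Δ3=10110011 | 3Δ
t=19: Δ0=10110011 Δ1=10110001 | 1Δ

1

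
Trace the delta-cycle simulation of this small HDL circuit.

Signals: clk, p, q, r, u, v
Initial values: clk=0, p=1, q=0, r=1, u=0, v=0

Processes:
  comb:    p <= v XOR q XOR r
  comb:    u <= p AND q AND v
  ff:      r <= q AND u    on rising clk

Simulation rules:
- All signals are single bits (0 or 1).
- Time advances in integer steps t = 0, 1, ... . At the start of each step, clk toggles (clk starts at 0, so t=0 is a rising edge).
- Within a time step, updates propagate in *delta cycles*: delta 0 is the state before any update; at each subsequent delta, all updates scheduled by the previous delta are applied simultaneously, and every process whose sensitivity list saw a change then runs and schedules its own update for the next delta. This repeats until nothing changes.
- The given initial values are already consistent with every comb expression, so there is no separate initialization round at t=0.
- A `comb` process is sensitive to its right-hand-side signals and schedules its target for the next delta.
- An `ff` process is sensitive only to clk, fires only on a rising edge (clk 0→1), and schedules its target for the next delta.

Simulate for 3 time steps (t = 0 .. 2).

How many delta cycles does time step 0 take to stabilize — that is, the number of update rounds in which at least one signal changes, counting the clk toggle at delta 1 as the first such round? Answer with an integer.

[bits: u,r,v,q,p,clk]
t=0: Δ0=010010 Δ1=010011 Δ2=000011 Δ3=000001 | 3Δ
t=1: Δ0=000001 Δ1=000000 | 1Δ
t=2: Δ0=000000 Δ1=000001 | 1Δ

3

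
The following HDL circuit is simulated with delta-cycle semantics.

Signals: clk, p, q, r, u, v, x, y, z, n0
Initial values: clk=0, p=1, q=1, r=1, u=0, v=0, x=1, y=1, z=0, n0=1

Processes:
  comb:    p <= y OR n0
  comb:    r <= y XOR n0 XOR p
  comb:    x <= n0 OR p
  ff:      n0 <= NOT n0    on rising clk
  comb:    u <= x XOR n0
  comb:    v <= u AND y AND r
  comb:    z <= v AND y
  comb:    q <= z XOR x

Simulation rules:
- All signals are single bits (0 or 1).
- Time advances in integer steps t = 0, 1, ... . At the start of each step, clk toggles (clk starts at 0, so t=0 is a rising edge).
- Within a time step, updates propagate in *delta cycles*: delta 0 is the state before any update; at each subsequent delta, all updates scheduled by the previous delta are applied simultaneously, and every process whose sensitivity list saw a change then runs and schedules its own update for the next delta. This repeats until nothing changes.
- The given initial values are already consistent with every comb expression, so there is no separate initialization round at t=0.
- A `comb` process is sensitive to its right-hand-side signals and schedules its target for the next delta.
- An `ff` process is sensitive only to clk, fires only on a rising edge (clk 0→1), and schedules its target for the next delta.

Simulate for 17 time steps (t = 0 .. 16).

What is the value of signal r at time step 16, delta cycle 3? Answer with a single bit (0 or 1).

[bits: r,clk,p,y,n0,z,x,q,u,v]
t=0: Δ0=1011101100 Δ1=1111101100 Δ2=1111001100 Δ3=0111001110 | 3Δ
t=1: Δ0=0111001110 Δ1=0011001110 | 1Δ
t=2: Δ0=0011001110 Δ1=0111001110 Δ2=0111101110 Δ3=1111101100 | 3Δ
t=3: Δ0=1111101100 Δ1=1011101100 | 1Δ
t=4: Δ0=1011101100 Δ1=1111101100 Δ2=1111001100 Δ3=0111001110 | 3Δ
t=5: Δ0=0111001110 Δ1=0011001110 | 1Δ
t=6: Δ0=0011001110 Δ1=0111001110 Δ2=0111101110 Δ3=1111101100 | 3Δ
t=7: Δ0=1111101100 Δ1=1011101100 | 1Δ
t=8: Δ0=1011101100 Δ1=1111101100 Δ2=1111001100 Δ3=0111001110 | 3Δ
t=9: Δ0=0111001110 Δ1=0011001110 | 1Δ
t=10: Δ0=0011001110 Δ1=0111001110 Δ2=0111101110 Δ3=1111101100 | 3Δ
t=11: Δ0=1111101100 Δ1=1011101100 | 1Δ
t=12: Δ0=1011101100 Δ1=1111101100 Δ2=1111001100 Δ3=0111001110 | 3Δ
t=13: Δ0=0111001110 Δ1=0011001110 | 1Δ
t=14: Δ0=0011001110 Δ1=0111001110 Δ2=0111101110 Δ3=1111101100 | 3Δ
t=15: Δ0=1111101100 Δ1=1011101100 | 1Δ
t=16: Δ0=1011101100 Δ1=1111101100 Δ2=1111001100 Δ3=0111001110 | 3Δ

0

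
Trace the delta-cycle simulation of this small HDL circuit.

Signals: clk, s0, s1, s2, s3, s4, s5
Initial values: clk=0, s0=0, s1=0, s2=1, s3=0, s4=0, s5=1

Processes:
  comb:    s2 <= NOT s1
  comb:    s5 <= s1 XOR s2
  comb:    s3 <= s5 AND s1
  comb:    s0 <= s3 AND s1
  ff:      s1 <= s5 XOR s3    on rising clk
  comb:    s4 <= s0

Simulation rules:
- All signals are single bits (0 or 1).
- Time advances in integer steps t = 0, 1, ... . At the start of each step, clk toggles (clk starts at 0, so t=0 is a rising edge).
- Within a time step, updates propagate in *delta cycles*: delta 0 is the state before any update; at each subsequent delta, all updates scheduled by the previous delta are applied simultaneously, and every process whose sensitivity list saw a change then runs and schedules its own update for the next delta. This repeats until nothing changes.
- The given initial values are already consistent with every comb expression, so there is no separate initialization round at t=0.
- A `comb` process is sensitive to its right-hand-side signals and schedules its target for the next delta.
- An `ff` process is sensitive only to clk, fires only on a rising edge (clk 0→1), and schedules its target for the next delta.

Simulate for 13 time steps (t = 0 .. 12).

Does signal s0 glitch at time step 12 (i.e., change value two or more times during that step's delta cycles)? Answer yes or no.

[bits: s4,clk,s0,s3,s5,s1,s2]
t=0: Δ0=0000101 Δ1=0100101 Δ2=0100111 Δ3=0101010 Δ4=0110110 Δ5=1101110 Δ6=0111110 Δ7=1111110 | 7Δ
t=1: Δ0=1111110 Δ1=1011110 | 1Δ
t=2: Δ0=1011110 Δ1=1111110 Δ2=1111100 Δ3=1100001 Δ4=0100101 | 4Δ
t=3: Δ0=0100101 Δ1=0000101 | 1Δ
t=4: Δ0=0000101 Δ1=0100101 Δ2=0100111 Δ3=0101010 Δ4=0110110 Δ5=1101110 Δ6=0111110 Δ7=1111110 | 7Δ
t=5: Δ0=1111110 Δ1=1011110 | 1Δ
t=6: Δ0=1011110 Δ1=1111110 Δ2=1111100 Δ3=1100001 Δ4=0100101 | 4Δ
t=7: Δ0=0100101 Δ1=0000101 | 1Δ
t=8: Δ0=0000101 Δ1=0100101 Δ2=0100111 Δ3=0101010 Δ4=0110110 Δ5=1101110 Δ6=0111110 Δ7=1111110 | 7Δ
t=9: Δ0=1111110 Δ1=1011110 | 1Δ
t=10: Δ0=1011110 Δ1=1111110 Δ2=1111100 Δ3=1100001 Δ4=0100101 | 4Δ
t=11: Δ0=0100101 Δ1=0000101 | 1Δ
t=12: Δ0=0000101 Δ1=0100101 Δ2=0100111 Δ3=0101010 Δ4=0110110 Δ5=1101110 Δ6=0111110 Δ7=1111110 | 7Δ

yes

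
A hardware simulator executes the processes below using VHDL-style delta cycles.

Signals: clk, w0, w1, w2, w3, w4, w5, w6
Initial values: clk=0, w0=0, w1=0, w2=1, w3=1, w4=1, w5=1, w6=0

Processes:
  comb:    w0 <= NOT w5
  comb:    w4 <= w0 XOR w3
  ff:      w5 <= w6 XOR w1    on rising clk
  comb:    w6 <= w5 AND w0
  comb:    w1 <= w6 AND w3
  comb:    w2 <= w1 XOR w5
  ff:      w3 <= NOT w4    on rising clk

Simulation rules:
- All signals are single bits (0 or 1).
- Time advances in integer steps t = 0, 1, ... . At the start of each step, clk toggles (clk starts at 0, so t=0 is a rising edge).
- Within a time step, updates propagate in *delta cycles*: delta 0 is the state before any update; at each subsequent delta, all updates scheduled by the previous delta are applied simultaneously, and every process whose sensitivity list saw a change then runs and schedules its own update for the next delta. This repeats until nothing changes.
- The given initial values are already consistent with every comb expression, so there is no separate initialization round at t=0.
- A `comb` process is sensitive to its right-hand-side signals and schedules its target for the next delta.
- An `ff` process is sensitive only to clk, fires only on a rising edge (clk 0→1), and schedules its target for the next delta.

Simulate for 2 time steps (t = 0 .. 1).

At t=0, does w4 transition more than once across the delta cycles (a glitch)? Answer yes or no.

t0.Δ0 w4=1 w2=1 w6=0 w1=0 w0=0 w3=1 clk=0 w5=1
t0.Δ1 w4=1 w2=1 w6=0 w1=0 w0=0 w3=1 clk=1 w5=1
t0.Δ2 w4=1 w2=1 w6=0 w1=0 w0=0 w3=0 clk=1 w5=0
t0.Δ3 w4=0 w2=0 w6=0 w1=0 w0=1 w3=0 clk=1 w5=0
t0.Δ4 w4=1 w2=0 w6=0 w1=0 w0=1 w3=0 clk=1 w5=0
t1.Δ0 w4=1 w2=0 w6=0 w1=0 w0=1 w3=0 clk=1 w5=0
t1.Δ1 w4=1 w2=0 w6=0 w1=0 w0=1 w3=0 clk=0 w5=0

yes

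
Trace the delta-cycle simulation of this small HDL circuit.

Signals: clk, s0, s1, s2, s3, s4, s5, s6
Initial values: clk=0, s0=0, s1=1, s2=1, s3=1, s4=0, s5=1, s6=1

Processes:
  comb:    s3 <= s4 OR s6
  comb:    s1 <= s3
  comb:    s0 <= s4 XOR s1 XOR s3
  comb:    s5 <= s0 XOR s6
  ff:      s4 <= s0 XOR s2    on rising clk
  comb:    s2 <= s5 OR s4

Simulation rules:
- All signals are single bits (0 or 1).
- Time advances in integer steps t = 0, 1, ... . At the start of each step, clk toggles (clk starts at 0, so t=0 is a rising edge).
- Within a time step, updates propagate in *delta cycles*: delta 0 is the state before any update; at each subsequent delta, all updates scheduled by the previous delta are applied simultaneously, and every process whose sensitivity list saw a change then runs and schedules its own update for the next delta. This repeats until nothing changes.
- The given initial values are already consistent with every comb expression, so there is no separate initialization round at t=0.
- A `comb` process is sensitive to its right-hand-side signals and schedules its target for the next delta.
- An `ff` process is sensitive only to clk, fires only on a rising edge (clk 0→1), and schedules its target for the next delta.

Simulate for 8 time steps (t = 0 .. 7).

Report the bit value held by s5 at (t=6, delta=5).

t0.Δ0 s4=0 s0=0 clk=0 s3=1 s6=1 s2=1 s5=1 s1=1
t0.Δ1 s4=0 s0=0 clk=1 s3=1 s6=1 s2=1 s5=1 s1=1
t0.Δ2 s4=1 s0=0 clk=1 s3=1 s6=1 s2=1 s5=1 s1=1
t0.Δ3 s4=1 s0=1 clk=1 s3=1 s6=1 s2=1 s5=1 s1=1
t0.Δ4 s4=1 s0=1 clk=1 s3=1 s6=1 s2=1 s5=0 s1=1
t1.Δ0 s4=1 s0=1 clk=1 s3=1 s6=1 s2=1 s5=0 s1=1
t1.Δ1 s4=1 s0=1 clk=0 s3=1 s6=1 s2=1 s5=0 s1=1
t2.Δ0 s4=1 s0=1 clk=0 s3=1 s6=1 s2=1 s5=0 s1=1
t2.Δ1 s4=1 s0=1 clk=1 s3=1 s6=1 s2=1 s5=0 s1=1
t2.Δ2 s4=0 s0=1 clk=1 s3=1 s6=1 s2=1 s5=0 s1=1
t2.Δ3 s4=0 s0=0 clk=1 s3=1 s6=1 s2=0 s5=0 s1=1
t2.Δ4 s4=0 s0=0 clk=1 s3=1 s6=1 s2=0 s5=1 s1=1
t2.Δ5 s4=0 s0=0 clk=1 s3=1 s6=1 s2=1 s5=1 s1=1
t3.Δ0 s4=0 s0=0 clk=1 s3=1 s6=1 s2=1 s5=1 s1=1
t3.Δ1 s4=0 s0=0 clk=0 s3=1 s6=1 s2=1 s5=1 s1=1
t4.Δ0 s4=0 s0=0 clk=0 s3=1 s6=1 s2=1 s5=1 s1=1
t4.Δ1 s4=0 s0=0 clk=1 s3=1 s6=1 s2=1 s5=1 s1=1
t4.Δ2 s4=1 s0=0 clk=1 s3=1 s6=1 s2=1 s5=1 s1=1
t4.Δ3 s4=1 s0=1 clk=1 s3=1 s6=1 s2=1 s5=1 s1=1
t4.Δ4 s4=1 s0=1 clk=1 s3=1 s6=1 s2=1 s5=0 s1=1
t5.Δ0 s4=1 s0=1 clk=1 s3=1 s6=1 s2=1 s5=0 s1=1
t5.Δ1 s4=1 s0=1 clk=0 s3=1 s6=1 s2=1 s5=0 s1=1
t6.Δ0 s4=1 s0=1 clk=0 s3=1 s6=1 s2=1 s5=0 s1=1
t6.Δ1 s4=1 s0=1 clk=1 s3=1 s6=1 s2=1 s5=0 s1=1
t6.Δ2 s4=0 s0=1 clk=1 s3=1 s6=1 s2=1 s5=0 s1=1
t6.Δ3 s4=0 s0=0 clk=1 s3=1 s6=1 s2=0 s5=0 s1=1
t6.Δ4 s4=0 s0=0 clk=1 s3=1 s6=1 s2=0 s5=1 s1=1
t6.Δ5 s4=0 s0=0 clk=1 s3=1 s6=1 s2=1 s5=1 s1=1
t7.Δ0 s4=0 s0=0 clk=1 s3=1 s6=1 s2=1 s5=1 s1=1
t7.Δ1 s4=0 s0=0 clk=0 s3=1 s6=1 s2=1 s5=1 s1=1

1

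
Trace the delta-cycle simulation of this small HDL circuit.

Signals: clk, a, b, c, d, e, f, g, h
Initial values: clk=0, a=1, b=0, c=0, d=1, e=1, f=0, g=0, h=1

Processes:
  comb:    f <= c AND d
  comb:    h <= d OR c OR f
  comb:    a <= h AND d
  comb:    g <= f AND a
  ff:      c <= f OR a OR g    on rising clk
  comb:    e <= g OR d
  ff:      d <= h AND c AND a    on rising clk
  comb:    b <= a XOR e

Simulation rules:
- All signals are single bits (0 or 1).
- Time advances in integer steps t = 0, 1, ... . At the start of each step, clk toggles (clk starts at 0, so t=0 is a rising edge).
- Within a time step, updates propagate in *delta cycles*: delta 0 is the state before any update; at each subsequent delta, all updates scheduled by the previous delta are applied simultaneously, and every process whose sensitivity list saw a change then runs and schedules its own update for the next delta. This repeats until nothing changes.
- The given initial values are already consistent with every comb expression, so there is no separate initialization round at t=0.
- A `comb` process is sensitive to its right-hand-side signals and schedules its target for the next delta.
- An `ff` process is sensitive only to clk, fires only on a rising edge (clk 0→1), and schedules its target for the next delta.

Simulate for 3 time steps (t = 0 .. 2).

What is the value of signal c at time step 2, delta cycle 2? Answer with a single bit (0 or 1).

0

[bits: b,d,h,e,f,c,g,clk,a]
t=0: Δ0=011100001 Δ1=011100011 Δ2=001101011 Δ3=001001010 | 3Δ
t=1: Δ0=001001010 Δ1=001001000 | 1Δ
t=2: Δ0=001001000 Δ1=001001010 Δ2=001000010 Δ3=000000010 | 3Δ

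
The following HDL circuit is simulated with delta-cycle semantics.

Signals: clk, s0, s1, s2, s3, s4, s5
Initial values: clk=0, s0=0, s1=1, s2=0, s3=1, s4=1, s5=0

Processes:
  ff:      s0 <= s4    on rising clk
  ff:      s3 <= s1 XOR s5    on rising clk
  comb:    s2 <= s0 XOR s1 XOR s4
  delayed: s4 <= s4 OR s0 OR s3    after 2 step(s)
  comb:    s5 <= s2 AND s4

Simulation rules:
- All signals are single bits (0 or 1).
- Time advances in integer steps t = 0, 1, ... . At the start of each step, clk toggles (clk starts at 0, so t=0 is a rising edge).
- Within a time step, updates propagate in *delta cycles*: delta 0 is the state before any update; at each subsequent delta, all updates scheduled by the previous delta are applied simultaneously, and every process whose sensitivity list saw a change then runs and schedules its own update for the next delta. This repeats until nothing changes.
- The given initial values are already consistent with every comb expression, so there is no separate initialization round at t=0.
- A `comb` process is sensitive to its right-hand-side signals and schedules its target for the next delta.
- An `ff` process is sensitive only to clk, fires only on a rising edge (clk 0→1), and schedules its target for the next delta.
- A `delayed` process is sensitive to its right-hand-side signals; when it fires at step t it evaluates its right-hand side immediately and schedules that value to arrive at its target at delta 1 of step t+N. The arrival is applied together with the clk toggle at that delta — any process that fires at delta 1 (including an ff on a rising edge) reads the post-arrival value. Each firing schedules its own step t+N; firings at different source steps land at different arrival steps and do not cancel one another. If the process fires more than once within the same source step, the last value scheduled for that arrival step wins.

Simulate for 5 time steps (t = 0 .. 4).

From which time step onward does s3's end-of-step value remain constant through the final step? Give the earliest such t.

2

t=0 Δ0: s3=1 s5=0 s1=1 s2=0 s0=0 clk=0 s4=1
  Δ1: clk:0→1
  Δ2: s0:0→1
  Δ3: s2:0→1
  Δ4: s5:0→1
  (4Δ to stable)
t=1 Δ0: s3=1 s5=1 s1=1 s2=1 s0=1 clk=1 s4=1
  Δ1: clk:1→0
  (1Δ to stable)
t=2 Δ0: s3=1 s5=1 s1=1 s2=1 s0=1 clk=0 s4=1
  Δ1: clk:0→1
  Δ2: s3:1→0
  (2Δ to stable)
t=3 Δ0: s3=0 s5=1 s1=1 s2=1 s0=1 clk=1 s4=1
  Δ1: clk:1→0
  (1Δ to stable)
t=4 Δ0: s3=0 s5=1 s1=1 s2=1 s0=1 clk=0 s4=1
  Δ1: clk:0→1
  (1Δ to stable)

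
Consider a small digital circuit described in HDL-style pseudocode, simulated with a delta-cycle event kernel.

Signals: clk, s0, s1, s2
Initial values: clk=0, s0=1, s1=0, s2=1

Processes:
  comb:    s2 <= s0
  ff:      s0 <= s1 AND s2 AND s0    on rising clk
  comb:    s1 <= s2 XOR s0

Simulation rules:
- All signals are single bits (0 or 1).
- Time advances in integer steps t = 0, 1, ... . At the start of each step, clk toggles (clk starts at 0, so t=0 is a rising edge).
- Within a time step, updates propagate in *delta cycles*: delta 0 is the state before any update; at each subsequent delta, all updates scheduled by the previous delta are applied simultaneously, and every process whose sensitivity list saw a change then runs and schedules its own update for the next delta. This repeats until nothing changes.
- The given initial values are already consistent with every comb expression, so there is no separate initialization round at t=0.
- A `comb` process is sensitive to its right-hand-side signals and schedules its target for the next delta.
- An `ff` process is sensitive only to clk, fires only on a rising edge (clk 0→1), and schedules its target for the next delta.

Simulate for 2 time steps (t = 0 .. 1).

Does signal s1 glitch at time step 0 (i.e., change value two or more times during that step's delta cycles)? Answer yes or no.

yes

t=0 Δ0: s0=1 clk=0 s2=1 s1=0
  Δ1: clk:0→1
  Δ2: s0:1→0
  Δ3: s2:1→0, s1:0→1
  Δ4: s1:1→0
  (4Δ to stable)
t=1 Δ0: s0=0 clk=1 s2=0 s1=0
  Δ1: clk:1→0
  (1Δ to stable)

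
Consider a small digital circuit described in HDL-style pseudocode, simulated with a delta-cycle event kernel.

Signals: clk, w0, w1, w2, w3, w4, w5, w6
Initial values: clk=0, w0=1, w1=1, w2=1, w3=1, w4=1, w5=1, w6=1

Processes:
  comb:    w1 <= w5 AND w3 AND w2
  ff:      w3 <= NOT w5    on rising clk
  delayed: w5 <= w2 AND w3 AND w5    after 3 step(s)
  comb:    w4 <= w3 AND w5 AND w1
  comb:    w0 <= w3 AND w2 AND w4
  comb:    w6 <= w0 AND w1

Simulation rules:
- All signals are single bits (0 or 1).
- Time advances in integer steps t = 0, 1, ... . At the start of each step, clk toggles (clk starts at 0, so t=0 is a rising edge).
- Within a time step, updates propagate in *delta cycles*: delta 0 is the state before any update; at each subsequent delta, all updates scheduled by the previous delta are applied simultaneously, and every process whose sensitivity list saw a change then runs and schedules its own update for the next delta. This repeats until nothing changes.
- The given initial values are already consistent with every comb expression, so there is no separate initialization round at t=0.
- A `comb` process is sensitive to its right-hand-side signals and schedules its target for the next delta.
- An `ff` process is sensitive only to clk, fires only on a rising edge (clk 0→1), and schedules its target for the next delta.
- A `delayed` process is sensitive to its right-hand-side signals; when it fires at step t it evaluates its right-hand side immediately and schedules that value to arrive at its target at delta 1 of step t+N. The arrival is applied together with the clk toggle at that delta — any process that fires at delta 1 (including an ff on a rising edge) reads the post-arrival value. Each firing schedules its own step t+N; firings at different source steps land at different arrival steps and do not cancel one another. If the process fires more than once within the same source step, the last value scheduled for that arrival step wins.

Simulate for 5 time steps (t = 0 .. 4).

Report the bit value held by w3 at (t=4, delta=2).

1

t0.Δ0 w4=1 w5=1 w6=1 w0=1 clk=0 w2=1 w3=1 w1=1
t0.Δ1 w4=1 w5=1 w6=1 w0=1 clk=1 w2=1 w3=1 w1=1
t0.Δ2 w4=1 w5=1 w6=1 w0=1 clk=1 w2=1 w3=0 w1=1
t0.Δ3 w4=0 w5=1 w6=1 w0=0 clk=1 w2=1 w3=0 w1=0
t0.Δ4 w4=0 w5=1 w6=0 w0=0 clk=1 w2=1 w3=0 w1=0
t1.Δ0 w4=0 w5=1 w6=0 w0=0 clk=1 w2=1 w3=0 w1=0
t1.Δ1 w4=0 w5=1 w6=0 w0=0 clk=0 w2=1 w3=0 w1=0
t2.Δ0 w4=0 w5=1 w6=0 w0=0 clk=0 w2=1 w3=0 w1=0
t2.Δ1 w4=0 w5=1 w6=0 w0=0 clk=1 w2=1 w3=0 w1=0
t3.Δ0 w4=0 w5=1 w6=0 w0=0 clk=1 w2=1 w3=0 w1=0
t3.Δ1 w4=0 w5=0 w6=0 w0=0 clk=0 w2=1 w3=0 w1=0
t4.Δ0 w4=0 w5=0 w6=0 w0=0 clk=0 w2=1 w3=0 w1=0
t4.Δ1 w4=0 w5=0 w6=0 w0=0 clk=1 w2=1 w3=0 w1=0
t4.Δ2 w4=0 w5=0 w6=0 w0=0 clk=1 w2=1 w3=1 w1=0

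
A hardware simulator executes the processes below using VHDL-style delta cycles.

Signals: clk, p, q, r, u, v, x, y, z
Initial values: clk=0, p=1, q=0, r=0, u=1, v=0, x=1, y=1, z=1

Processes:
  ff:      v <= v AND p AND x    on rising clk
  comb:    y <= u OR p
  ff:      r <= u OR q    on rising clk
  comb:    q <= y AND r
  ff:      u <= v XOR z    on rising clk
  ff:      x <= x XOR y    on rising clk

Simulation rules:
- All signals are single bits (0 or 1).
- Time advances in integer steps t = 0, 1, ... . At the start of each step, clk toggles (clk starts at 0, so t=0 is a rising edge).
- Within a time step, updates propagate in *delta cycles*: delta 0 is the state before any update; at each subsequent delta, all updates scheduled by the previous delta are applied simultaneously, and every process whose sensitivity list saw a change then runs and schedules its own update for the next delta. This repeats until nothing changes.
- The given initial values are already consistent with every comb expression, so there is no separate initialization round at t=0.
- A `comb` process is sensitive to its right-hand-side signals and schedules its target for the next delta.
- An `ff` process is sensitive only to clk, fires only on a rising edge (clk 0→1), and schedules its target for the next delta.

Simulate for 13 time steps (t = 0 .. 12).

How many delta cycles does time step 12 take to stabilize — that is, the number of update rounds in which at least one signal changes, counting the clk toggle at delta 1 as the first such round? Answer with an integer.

2

t0.Δ0 p=1 q=0 r=0 v=0 u=1 y=1 x=1 clk=0 z=1
t0.Δ1 p=1 q=0 r=0 v=0 u=1 y=1 x=1 clk=1 z=1
t0.Δ2 p=1 q=0 r=1 v=0 u=1 y=1 x=0 clk=1 z=1
t0.Δ3 p=1 q=1 r=1 v=0 u=1 y=1 x=0 clk=1 z=1
t1.Δ0 p=1 q=1 r=1 v=0 u=1 y=1 x=0 clk=1 z=1
t1.Δ1 p=1 q=1 r=1 v=0 u=1 y=1 x=0 clk=0 z=1
t2.Δ0 p=1 q=1 r=1 v=0 u=1 y=1 x=0 clk=0 z=1
t2.Δ1 p=1 q=1 r=1 v=0 u=1 y=1 x=0 clk=1 z=1
t2.Δ2 p=1 q=1 r=1 v=0 u=1 y=1 x=1 clk=1 z=1
t3.Δ0 p=1 q=1 r=1 v=0 u=1 y=1 x=1 clk=1 z=1
t3.Δ1 p=1 q=1 r=1 v=0 u=1 y=1 x=1 clk=0 z=1
t4.Δ0 p=1 q=1 r=1 v=0 u=1 y=1 x=1 clk=0 z=1
t4.Δ1 p=1 q=1 r=1 v=0 u=1 y=1 x=1 clk=1 z=1
t4.Δ2 p=1 q=1 r=1 v=0 u=1 y=1 x=0 clk=1 z=1
t5.Δ0 p=1 q=1 r=1 v=0 u=1 y=1 x=0 clk=1 z=1
t5.Δ1 p=1 q=1 r=1 v=0 u=1 y=1 x=0 clk=0 z=1
t6.Δ0 p=1 q=1 r=1 v=0 u=1 y=1 x=0 clk=0 z=1
t6.Δ1 p=1 q=1 r=1 v=0 u=1 y=1 x=0 clk=1 z=1
t6.Δ2 p=1 q=1 r=1 v=0 u=1 y=1 x=1 clk=1 z=1
t7.Δ0 p=1 q=1 r=1 v=0 u=1 y=1 x=1 clk=1 z=1
t7.Δ1 p=1 q=1 r=1 v=0 u=1 y=1 x=1 clk=0 z=1
t8.Δ0 p=1 q=1 r=1 v=0 u=1 y=1 x=1 clk=0 z=1
t8.Δ1 p=1 q=1 r=1 v=0 u=1 y=1 x=1 clk=1 z=1
t8.Δ2 p=1 q=1 r=1 v=0 u=1 y=1 x=0 clk=1 z=1
t9.Δ0 p=1 q=1 r=1 v=0 u=1 y=1 x=0 clk=1 z=1
t9.Δ1 p=1 q=1 r=1 v=0 u=1 y=1 x=0 clk=0 z=1
t10.Δ0 p=1 q=1 r=1 v=0 u=1 y=1 x=0 clk=0 z=1
t10.Δ1 p=1 q=1 r=1 v=0 u=1 y=1 x=0 clk=1 z=1
t10.Δ2 p=1 q=1 r=1 v=0 u=1 y=1 x=1 clk=1 z=1
t11.Δ0 p=1 q=1 r=1 v=0 u=1 y=1 x=1 clk=1 z=1
t11.Δ1 p=1 q=1 r=1 v=0 u=1 y=1 x=1 clk=0 z=1
t12.Δ0 p=1 q=1 r=1 v=0 u=1 y=1 x=1 clk=0 z=1
t12.Δ1 p=1 q=1 r=1 v=0 u=1 y=1 x=1 clk=1 z=1
t12.Δ2 p=1 q=1 r=1 v=0 u=1 y=1 x=0 clk=1 z=1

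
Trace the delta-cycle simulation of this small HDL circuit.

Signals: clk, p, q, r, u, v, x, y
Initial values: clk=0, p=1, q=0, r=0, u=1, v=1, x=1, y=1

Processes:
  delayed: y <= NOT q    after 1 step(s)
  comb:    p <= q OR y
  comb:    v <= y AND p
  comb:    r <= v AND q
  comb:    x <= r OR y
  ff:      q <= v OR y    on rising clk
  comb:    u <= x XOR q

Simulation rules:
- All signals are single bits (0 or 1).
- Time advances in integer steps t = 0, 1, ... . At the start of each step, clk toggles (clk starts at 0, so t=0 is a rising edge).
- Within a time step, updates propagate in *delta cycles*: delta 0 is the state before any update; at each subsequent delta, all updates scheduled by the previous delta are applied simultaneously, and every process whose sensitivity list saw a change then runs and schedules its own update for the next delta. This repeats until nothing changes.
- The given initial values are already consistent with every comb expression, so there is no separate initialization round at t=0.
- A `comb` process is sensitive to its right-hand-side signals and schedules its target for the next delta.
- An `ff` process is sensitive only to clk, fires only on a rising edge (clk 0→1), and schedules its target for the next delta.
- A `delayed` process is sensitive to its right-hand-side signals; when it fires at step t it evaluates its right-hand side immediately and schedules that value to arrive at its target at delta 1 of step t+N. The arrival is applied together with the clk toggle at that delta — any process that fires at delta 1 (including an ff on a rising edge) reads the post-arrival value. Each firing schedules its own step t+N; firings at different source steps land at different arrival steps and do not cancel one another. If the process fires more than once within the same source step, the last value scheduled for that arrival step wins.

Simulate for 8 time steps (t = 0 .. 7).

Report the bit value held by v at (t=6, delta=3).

t=0 Δ0: p=1 x=1 y=1 clk=0 q=0 u=1 v=1 r=0
  Δ1: clk:0→1
  Δ2: q:0→1
  Δ3: u:1→0, r:0→1
  (3Δ to stable)
t=1 Δ0: p=1 x=1 y=1 clk=1 q=1 u=0 v=1 r=1
  Δ1: y:1→0, clk:1→0
  Δ2: v:1→0
  Δ3: r:1→0
  Δ4: x:1→0
  Δ5: u:0→1
  (5Δ to stable)
t=2 Δ0: p=1 x=0 y=0 clk=0 q=1 u=1 v=0 r=0
  Δ1: clk:0→1
  Δ2: q:1→0
  Δ3: p:1→0, u:1→0
  (3Δ to stable)
t=3 Δ0: p=0 x=0 y=0 clk=1 q=0 u=0 v=0 r=0
  Δ1: y:0→1, clk:1→0
  Δ2: p:0→1, x:0→1
  Δ3: u:0→1, v:0→1
  (3Δ to stable)
t=4 Δ0: p=1 x=1 y=1 clk=0 q=0 u=1 v=1 r=0
  Δ1: clk:0→1
  Δ2: q:0→1
  Δ3: u:1→0, r:0→1
  (3Δ to stable)
t=5 Δ0: p=1 x=1 y=1 clk=1 q=1 u=0 v=1 r=1
  Δ1: y:1→0, clk:1→0
  Δ2: v:1→0
  Δ3: r:1→0
  Δ4: x:1→0
  Δ5: u:0→1
  (5Δ to stable)
t=6 Δ0: p=1 x=0 y=0 clk=0 q=1 u=1 v=0 r=0
  Δ1: clk:0→1
  Δ2: q:1→0
  Δ3: p:1→0, u:1→0
  (3Δ to stable)
t=7 Δ0: p=0 x=0 y=0 clk=1 q=0 u=0 v=0 r=0
  Δ1: y:0→1, clk:1→0
  Δ2: p:0→1, x:0→1
  Δ3: u:0→1, v:0→1
  (3Δ to stable)

0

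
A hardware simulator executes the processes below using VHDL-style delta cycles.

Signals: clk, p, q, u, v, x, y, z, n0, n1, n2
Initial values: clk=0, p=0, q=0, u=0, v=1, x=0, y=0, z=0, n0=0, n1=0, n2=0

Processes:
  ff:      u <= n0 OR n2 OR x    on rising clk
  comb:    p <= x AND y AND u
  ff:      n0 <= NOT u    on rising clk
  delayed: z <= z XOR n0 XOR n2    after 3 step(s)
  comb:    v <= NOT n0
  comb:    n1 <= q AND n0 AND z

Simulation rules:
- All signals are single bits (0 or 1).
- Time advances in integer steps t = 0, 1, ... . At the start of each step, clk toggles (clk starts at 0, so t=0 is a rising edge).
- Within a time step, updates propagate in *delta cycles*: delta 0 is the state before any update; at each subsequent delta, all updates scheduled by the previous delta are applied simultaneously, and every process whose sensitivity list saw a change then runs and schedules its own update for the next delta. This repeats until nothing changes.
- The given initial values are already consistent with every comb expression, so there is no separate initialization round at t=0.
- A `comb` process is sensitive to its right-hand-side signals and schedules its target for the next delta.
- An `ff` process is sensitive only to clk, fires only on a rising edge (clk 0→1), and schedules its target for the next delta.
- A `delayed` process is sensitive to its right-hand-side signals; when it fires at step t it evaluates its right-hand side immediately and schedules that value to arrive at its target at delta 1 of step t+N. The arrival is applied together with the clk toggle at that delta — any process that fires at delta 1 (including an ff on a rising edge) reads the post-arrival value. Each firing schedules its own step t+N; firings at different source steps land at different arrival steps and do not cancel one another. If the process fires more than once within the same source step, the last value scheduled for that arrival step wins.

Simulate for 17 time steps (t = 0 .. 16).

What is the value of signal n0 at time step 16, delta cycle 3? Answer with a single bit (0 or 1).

1

[bits: y,z,n2,v,n1,clk,q,x,u,p,n0]
t=0: Δ0=00010000000 Δ1=00010100000 Δ2=00010100001 Δ3=00000100001 | 3Δ
t=1: Δ0=00000100001 Δ1=00000000001 | 1Δ
t=2: Δ0=00000000001 Δ1=00000100001 Δ2=00000100101 | 2Δ
t=3: Δ0=00000100101 Δ1=01000000101 | 1Δ
t=4: Δ0=01000000101 Δ1=01000100101 Δ2=01000100100 Δ3=01010100100 | 3Δ
t=5: Δ0=01010100100 Δ1=01010000100 | 1Δ
t=6: Δ0=01010000100 Δ1=00010100100 Δ2=00010100000 | 2Δ
t=7: Δ0=00010100000 Δ1=01010000000 | 1Δ
t=8: Δ0=01010000000 Δ1=01010100000 Δ2=01010100001 Δ3=01000100001 | 3Δ
t=9: Δ0=01000100001 Δ1=00000000001 | 1Δ
t=10: Δ0=00000000001 Δ1=01000100001 Δ2=01000100101 | 2Δ
t=11: Δ0=01000100101 Δ1=00000000101 | 1Δ
t=12: Δ0=00000000101 Δ1=01000100101 Δ2=01000100100 Δ3=01010100100 | 3Δ
t=13: Δ0=01010100100 Δ1=00010000100 | 1Δ
t=14: Δ0=00010000100 Δ1=01010100100 Δ2=01010100000 | 2Δ
t=15: Δ0=01010100000 Δ1=01010000000 | 1Δ
t=16: Δ0=01010000000 Δ1=00010100000 Δ2=00010100001 Δ3=00000100001 | 3Δ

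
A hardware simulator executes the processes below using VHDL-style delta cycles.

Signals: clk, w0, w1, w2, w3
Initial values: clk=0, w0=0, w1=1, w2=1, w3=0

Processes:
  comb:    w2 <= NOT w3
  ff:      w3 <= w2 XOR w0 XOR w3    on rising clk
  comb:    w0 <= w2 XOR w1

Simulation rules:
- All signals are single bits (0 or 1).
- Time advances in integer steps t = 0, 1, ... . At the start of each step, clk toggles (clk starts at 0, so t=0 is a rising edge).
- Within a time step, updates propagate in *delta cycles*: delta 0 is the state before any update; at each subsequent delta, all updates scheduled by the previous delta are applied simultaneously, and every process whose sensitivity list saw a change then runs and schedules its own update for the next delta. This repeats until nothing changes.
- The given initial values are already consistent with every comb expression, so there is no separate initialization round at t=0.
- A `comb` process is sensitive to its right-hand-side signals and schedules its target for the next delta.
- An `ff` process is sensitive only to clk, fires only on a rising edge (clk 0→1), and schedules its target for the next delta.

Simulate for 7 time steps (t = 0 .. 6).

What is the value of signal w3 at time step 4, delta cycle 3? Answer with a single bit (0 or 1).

t=0 Δ0: w3=0 w0=0 w2=1 clk=0 w1=1
  Δ1: clk:0→1
  Δ2: w3:0→1
  Δ3: w2:1→0
  Δ4: w0:0→1
  (4Δ to stable)
t=1 Δ0: w3=1 w0=1 w2=0 clk=1 w1=1
  Δ1: clk:1→0
  (1Δ to stable)
t=2 Δ0: w3=1 w0=1 w2=0 clk=0 w1=1
  Δ1: clk:0→1
  Δ2: w3:1→0
  Δ3: w2:0→1
  Δ4: w0:1→0
  (4Δ to stable)
t=3 Δ0: w3=0 w0=0 w2=1 clk=1 w1=1
  Δ1: clk:1→0
  (1Δ to stable)
t=4 Δ0: w3=0 w0=0 w2=1 clk=0 w1=1
  Δ1: clk:0→1
  Δ2: w3:0→1
  Δ3: w2:1→0
  Δ4: w0:0→1
  (4Δ to stable)
t=5 Δ0: w3=1 w0=1 w2=0 clk=1 w1=1
  Δ1: clk:1→0
  (1Δ to stable)
t=6 Δ0: w3=1 w0=1 w2=0 clk=0 w1=1
  Δ1: clk:0→1
  Δ2: w3:1→0
  Δ3: w2:0→1
  Δ4: w0:1→0
  (4Δ to stable)

1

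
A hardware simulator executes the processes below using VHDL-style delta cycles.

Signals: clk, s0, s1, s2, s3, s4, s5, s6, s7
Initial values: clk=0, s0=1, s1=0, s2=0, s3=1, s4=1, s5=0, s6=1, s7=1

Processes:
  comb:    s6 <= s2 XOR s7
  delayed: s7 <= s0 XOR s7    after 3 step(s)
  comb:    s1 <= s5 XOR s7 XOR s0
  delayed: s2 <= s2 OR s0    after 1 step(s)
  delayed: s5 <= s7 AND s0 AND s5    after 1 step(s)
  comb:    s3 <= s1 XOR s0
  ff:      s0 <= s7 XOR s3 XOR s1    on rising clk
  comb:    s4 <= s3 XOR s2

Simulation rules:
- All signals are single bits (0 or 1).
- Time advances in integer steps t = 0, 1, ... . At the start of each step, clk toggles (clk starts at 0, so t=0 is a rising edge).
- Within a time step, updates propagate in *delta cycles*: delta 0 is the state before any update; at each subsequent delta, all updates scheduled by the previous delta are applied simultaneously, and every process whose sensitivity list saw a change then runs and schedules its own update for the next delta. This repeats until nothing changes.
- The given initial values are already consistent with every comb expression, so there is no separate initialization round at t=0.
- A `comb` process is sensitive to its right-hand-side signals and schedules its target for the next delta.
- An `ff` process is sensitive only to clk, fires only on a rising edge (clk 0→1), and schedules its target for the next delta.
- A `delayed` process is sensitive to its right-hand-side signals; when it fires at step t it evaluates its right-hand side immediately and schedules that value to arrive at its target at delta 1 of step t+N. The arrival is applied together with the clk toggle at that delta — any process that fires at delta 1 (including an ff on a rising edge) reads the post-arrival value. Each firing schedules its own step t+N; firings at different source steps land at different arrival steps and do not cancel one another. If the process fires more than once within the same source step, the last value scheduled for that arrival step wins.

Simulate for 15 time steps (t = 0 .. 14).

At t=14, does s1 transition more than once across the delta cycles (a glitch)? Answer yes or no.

[bits: s6,s2,clk,s4,s0,s5,s1,s7,s3]
t=0: Δ0=100110011 Δ1=101110011 Δ2=101100011 Δ3=101100110 Δ4=101000111 Δ5=101100111 | 5Δ
t=1: Δ0=101100111 Δ1=100100111 | 1Δ
t=2: Δ0=100100111 Δ1=101100111 Δ2=101110111 Δ3=101110010 Δ4=101010011 Δ5=101110011 | 5Δ
t=3: Δ0=101110011 Δ1=110110011 Δ2=010010011 | 2Δ
t=4: Δ0=010010011 Δ1=011010011 Δ2=011000011 Δ3=011000110 Δ4=011100111 Δ5=011000111 | 5Δ
t=5: Δ0=011000111 Δ1=010000101 Δ2=110000001 Δ3=110000000 Δ4=110100000 | 4Δ
t=6: Δ0=110100000 Δ1=111100000 | 1Δ
t=7: Δ0=111100000 Δ1=110100010 Δ2=010100110 Δ3=010100111 Δ4=010000111 | 4Δ
t=8: Δ0=010000111 Δ1=011000101 Δ2=111000001 Δ3=111000000 Δ4=111100000 | 4Δ
t=9: Δ0=111100000 Δ1=110100000 | 1Δ
t=10: Δ0=110100000 Δ1=111100010 Δ2=011110110 Δ3=011110010 Δ4=011110011 Δ5=011010011 | 5Δ
t=11: Δ0=011010011 Δ1=010010001 Δ2=110010101 Δ3=110010100 Δ4=110110100 | 4Δ
t=12: Δ0=110110100 Δ1=111110100 | 1Δ
t=13: Δ0=111110100 Δ1=110110100 | 1Δ
t=14: Δ0=110110100 Δ1=111110110 Δ2=011100010 Δ3=011100110 Δ4=011100111 Δ5=011000111 | 5Δ

yes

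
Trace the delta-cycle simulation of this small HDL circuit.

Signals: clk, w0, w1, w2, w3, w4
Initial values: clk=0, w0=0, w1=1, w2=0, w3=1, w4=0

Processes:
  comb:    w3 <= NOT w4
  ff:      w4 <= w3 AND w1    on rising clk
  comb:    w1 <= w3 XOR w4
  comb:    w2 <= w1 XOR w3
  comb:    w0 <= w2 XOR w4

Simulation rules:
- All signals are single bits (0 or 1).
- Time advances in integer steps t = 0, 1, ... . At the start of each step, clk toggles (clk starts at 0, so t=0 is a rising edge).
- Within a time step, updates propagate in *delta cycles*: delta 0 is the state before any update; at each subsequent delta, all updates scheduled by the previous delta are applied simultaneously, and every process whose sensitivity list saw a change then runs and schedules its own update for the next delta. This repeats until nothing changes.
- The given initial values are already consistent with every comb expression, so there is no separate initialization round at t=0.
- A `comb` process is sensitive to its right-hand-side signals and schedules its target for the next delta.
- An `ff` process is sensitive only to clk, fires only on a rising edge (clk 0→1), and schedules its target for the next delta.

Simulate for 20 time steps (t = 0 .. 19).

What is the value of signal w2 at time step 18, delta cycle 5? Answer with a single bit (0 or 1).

t=0 Δ0: w4=0 w3=1 w1=1 w2=0 w0=0 clk=0
  Δ1: clk:0→1
  Δ2: w4:0→1
  Δ3: w3:1→0, w1:1→0, w0:0→1
  Δ4: w1:0→1
  Δ5: w2:0→1
  Δ6: w0:1→0
  (6Δ to stable)
t=1 Δ0: w4=1 w3=0 w1=1 w2=1 w0=0 clk=1
  Δ1: clk:1→0
  (1Δ to stable)
t=2 Δ0: w4=1 w3=0 w1=1 w2=1 w0=0 clk=0
  Δ1: clk:0→1
  Δ2: w4:1→0
  Δ3: w3:0→1, w1:1→0, w0:0→1
  Δ4: w1:0→1
  Δ5: w2:1→0
  Δ6: w0:1→0
  (6Δ to stable)
t=3 Δ0: w4=0 w3=1 w1=1 w2=0 w0=0 clk=1
  Δ1: clk:1→0
  (1Δ to stable)
t=4 Δ0: w4=0 w3=1 w1=1 w2=0 w0=0 clk=0
  Δ1: clk:0→1
  Δ2: w4:0→1
  Δ3: w3:1→0, w1:1→0, w0:0→1
  Δ4: w1:0→1
  Δ5: w2:0→1
  Δ6: w0:1→0
  (6Δ to stable)
t=5 Δ0: w4=1 w3=0 w1=1 w2=1 w0=0 clk=1
  Δ1: clk:1→0
  (1Δ to stable)
t=6 Δ0: w4=1 w3=0 w1=1 w2=1 w0=0 clk=0
  Δ1: clk:0→1
  Δ2: w4:1→0
  Δ3: w3:0→1, w1:1→0, w0:0→1
  Δ4: w1:0→1
  Δ5: w2:1→0
  Δ6: w0:1→0
  (6Δ to stable)
t=7 Δ0: w4=0 w3=1 w1=1 w2=0 w0=0 clk=1
  Δ1: clk:1→0
  (1Δ to stable)
t=8 Δ0: w4=0 w3=1 w1=1 w2=0 w0=0 clk=0
  Δ1: clk:0→1
  Δ2: w4:0→1
  Δ3: w3:1→0, w1:1→0, w0:0→1
  Δ4: w1:0→1
  Δ5: w2:0→1
  Δ6: w0:1→0
  (6Δ to stable)
t=9 Δ0: w4=1 w3=0 w1=1 w2=1 w0=0 clk=1
  Δ1: clk:1→0
  (1Δ to stable)
t=10 Δ0: w4=1 w3=0 w1=1 w2=1 w0=0 clk=0
  Δ1: clk:0→1
  Δ2: w4:1→0
  Δ3: w3:0→1, w1:1→0, w0:0→1
  Δ4: w1:0→1
  Δ5: w2:1→0
  Δ6: w0:1→0
  (6Δ to stable)
t=11 Δ0: w4=0 w3=1 w1=1 w2=0 w0=0 clk=1
  Δ1: clk:1→0
  (1Δ to stable)
t=12 Δ0: w4=0 w3=1 w1=1 w2=0 w0=0 clk=0
  Δ1: clk:0→1
  Δ2: w4:0→1
  Δ3: w3:1→0, w1:1→0, w0:0→1
  Δ4: w1:0→1
  Δ5: w2:0→1
  Δ6: w0:1→0
  (6Δ to stable)
t=13 Δ0: w4=1 w3=0 w1=1 w2=1 w0=0 clk=1
  Δ1: clk:1→0
  (1Δ to stable)
t=14 Δ0: w4=1 w3=0 w1=1 w2=1 w0=0 clk=0
  Δ1: clk:0→1
  Δ2: w4:1→0
  Δ3: w3:0→1, w1:1→0, w0:0→1
  Δ4: w1:0→1
  Δ5: w2:1→0
  Δ6: w0:1→0
  (6Δ to stable)
t=15 Δ0: w4=0 w3=1 w1=1 w2=0 w0=0 clk=1
  Δ1: clk:1→0
  (1Δ to stable)
t=16 Δ0: w4=0 w3=1 w1=1 w2=0 w0=0 clk=0
  Δ1: clk:0→1
  Δ2: w4:0→1
  Δ3: w3:1→0, w1:1→0, w0:0→1
  Δ4: w1:0→1
  Δ5: w2:0→1
  Δ6: w0:1→0
  (6Δ to stable)
t=17 Δ0: w4=1 w3=0 w1=1 w2=1 w0=0 clk=1
  Δ1: clk:1→0
  (1Δ to stable)
t=18 Δ0: w4=1 w3=0 w1=1 w2=1 w0=0 clk=0
  Δ1: clk:0→1
  Δ2: w4:1→0
  Δ3: w3:0→1, w1:1→0, w0:0→1
  Δ4: w1:0→1
  Δ5: w2:1→0
  Δ6: w0:1→0
  (6Δ to stable)
t=19 Δ0: w4=0 w3=1 w1=1 w2=0 w0=0 clk=1
  Δ1: clk:1→0
  (1Δ to stable)

0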